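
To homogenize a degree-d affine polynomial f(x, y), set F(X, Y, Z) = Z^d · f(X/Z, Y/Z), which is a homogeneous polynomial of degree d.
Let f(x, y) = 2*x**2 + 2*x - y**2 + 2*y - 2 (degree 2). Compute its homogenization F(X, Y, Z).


F(X, Y, Z) = 2*X**2 + 2*X*Z - Y**2 + 2*Y*Z - 2*Z**2

deg(f) = 2.
Substitute x = X/Z, y = Y/Z into f, then multiply by Z^2.
  monomial 2·x^2·y^0 ↦ 2·X^2·Y^0·Z^0.
  monomial 2·x^1·y^0 ↦ 2·X^1·Y^0·Z^1.
  monomial -1·x^0·y^2 ↦ -1·X^0·Y^2·Z^0.
  monomial 2·x^0·y^1 ↦ 2·X^0·Y^1·Z^1.
  monomial -2·x^0·y^0 ↦ -2·X^0·Y^0·Z^2.
Collecting: F(X, Y, Z) = 2*X**2 + 2*X*Z - Y**2 + 2*Y*Z - 2*Z**2.


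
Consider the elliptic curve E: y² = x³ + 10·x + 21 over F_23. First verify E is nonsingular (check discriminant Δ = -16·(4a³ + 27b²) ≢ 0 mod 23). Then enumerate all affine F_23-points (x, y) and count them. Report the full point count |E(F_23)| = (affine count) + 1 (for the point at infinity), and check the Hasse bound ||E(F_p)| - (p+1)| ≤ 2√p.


Affine points = {(1, 3), (1, 20), (2, 7), (2, 16), (3, 3), (3, 20), (5, 9), (5, 14), (9, 9), (9, 14), (11, 6), (11, 17), (12, 11), (12, 12), (13, 5), (13, 18), (15, 2), (15, 21), (19, 3), (19, 20), (21, 4), (21, 19)}; affine count = 22; |E(F_23)| = 23.

Discriminant check: Δ ∝ 4a³ + 27b² = 4·10³ + 27·21² = 4·1000 + 27·441 ≡ 14 (mod 23). Nonzero ⇒ E is nonsingular.
For each x ∈ F_23, compute rhs = x³ + 10·x + 21 mod 23, then count y ∈ F_23 with y² ≡ rhs.
  x = 0: rhs = 21, matching y values: none (0 points).
  x = 1: rhs = 9, matching y values: 3, 20 (2 points).
  x = 2: rhs = 3, matching y values: 7, 16 (2 points).
  x = 3: rhs = 9, matching y values: 3, 20 (2 points).
  x = 4: rhs = 10, matching y values: none (0 points).
  x = 5: rhs = 12, matching y values: 9, 14 (2 points).
  x = 6: rhs = 21, matching y values: none (0 points).
  x = 7: rhs = 20, matching y values: none (0 points).
  x = 8: rhs = 15, matching y values: none (0 points).
  x = 9: rhs = 12, matching y values: 9, 14 (2 points).
  x = 10: rhs = 17, matching y values: none (0 points).
  x = 11: rhs = 13, matching y values: 6, 17 (2 points).
  x = 12: rhs = 6, matching y values: 11, 12 (2 points).
  x = 13: rhs = 2, matching y values: 5, 18 (2 points).
  x = 14: rhs = 7, matching y values: none (0 points).
  x = 15: rhs = 4, matching y values: 2, 21 (2 points).
  x = 16: rhs = 22, matching y values: none (0 points).
  x = 17: rhs = 21, matching y values: none (0 points).
  x = 18: rhs = 7, matching y values: none (0 points).
  x = 19: rhs = 9, matching y values: 3, 20 (2 points).
  x = 20: rhs = 10, matching y values: none (0 points).
  x = 21: rhs = 16, matching y values: 4, 19 (2 points).
  x = 22: rhs = 10, matching y values: none (0 points).
Total affine count: 22.
Full point count |E(F_23)| = 22 + 1 = 23.
Hasse bound: |23 − (23+1)| = |-1| = 1 ≤ 2√23 ≈ 9.5917 ✓.


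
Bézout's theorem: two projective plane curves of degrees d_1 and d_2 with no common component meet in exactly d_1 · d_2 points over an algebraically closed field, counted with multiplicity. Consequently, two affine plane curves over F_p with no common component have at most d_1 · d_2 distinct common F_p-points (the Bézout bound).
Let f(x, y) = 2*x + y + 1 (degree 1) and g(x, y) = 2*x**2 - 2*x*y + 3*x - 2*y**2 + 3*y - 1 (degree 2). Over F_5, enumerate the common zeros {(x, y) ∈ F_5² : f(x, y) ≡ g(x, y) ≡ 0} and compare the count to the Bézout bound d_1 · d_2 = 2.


Common zeros: ∅; count = 0; Bézout bound = 2.

deg(f) = 1, deg(g) = 2, so Bézout bound = 2.
Scan x ∈ F_5. For each x, list the y ∈ F_5 with f(x, y) ≡ 0 and those with g(x, y) ≡ 0 (mod 5); the common zeros in that column are the intersection.
  x = 0: f ≡ 0 at y ∈ {4}; g ≡ 0 at y ∈ {1, 3}; common: ∅.
  x = 1: f ≡ 0 at y ∈ {2}; g ≡ 0 at y ∈ ∅; common: ∅.
  x = 2: f ≡ 0 at y ∈ {0}; g ≡ 0 at y ∈ {1}; common: ∅.
  x = 3: f ≡ 0 at y ∈ {3}; g ≡ 0 at y ∈ ∅; common: ∅.
  x = 4: f ≡ 0 at y ∈ {1}; g ≡ 0 at y ∈ {2, 3}; common: ∅.
Collecting: common zeros = ∅, so the count is 0.
Comparison with the Bézout bound: 0 ≤ 2 = deg(f)·deg(g), as expected for curves with no common component (the affine F_5-count falls short of the bound because intersections may lie at infinity, over extension fields, or carry multiplicity).


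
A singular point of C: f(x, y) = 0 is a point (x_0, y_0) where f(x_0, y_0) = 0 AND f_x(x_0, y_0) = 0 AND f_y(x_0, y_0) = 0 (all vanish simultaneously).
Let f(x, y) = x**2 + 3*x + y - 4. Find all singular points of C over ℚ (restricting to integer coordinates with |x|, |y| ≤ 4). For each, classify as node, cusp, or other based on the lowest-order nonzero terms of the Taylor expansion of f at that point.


No singular points in the scanned grid; C is smooth there.

Compute partial derivatives:
  f_x = 2*x + 3.
  f_y = 1.
f_y = 1 is a nonzero constant, so f_y never vanishes: no point (x, y) can satisfy f = f_x = f_y = 0. In particular no (x, y) ∈ {−4, ..., 4}² is singular; the curve is smooth.


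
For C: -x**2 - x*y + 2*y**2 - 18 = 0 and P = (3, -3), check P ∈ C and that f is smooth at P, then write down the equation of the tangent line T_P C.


Tangent line at P: -3*x - 15*y - 36 = 0.

Step 1: f(3, -3) = 0, so P lies on C.
Step 2: partial derivatives
  f_x(x, y) = -2*x - y, f_y(x, y) = -x + 4*y.
  f_x(P) = -3, f_y(P) = -15 (gradient nonzero, so P is smooth).
Step 3: tangent line at P: -3·(x − 3) + -15·(y − -3) = 0.
Expanding: -3*x - 15*y - 36 = 0.


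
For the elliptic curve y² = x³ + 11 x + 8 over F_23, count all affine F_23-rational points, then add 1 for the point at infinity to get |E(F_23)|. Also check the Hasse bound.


Affine points = {(0, 10), (0, 13), (4, 1), (4, 22), (5, 2), (5, 21), (9, 10), (9, 13), (13, 5), (13, 18), (14, 10), (14, 13), (15, 11), (15, 12), (16, 5), (16, 18), (17, 5), (17, 18), (18, 9), (18, 14), (21, 1), (21, 22)}; affine count = 22; |E(F_23)| = 23.

Discriminant check: Δ ∝ 4a³ + 27b² = 4·11³ + 27·8² = 4·1331 + 27·64 ≡ 14 (mod 23). Nonzero ⇒ E is nonsingular.
For each x ∈ F_23, compute rhs = x³ + 11·x + 8 mod 23, then count y ∈ F_23 with y² ≡ rhs.
  x = 0: rhs = 8, matching y values: 10, 13 (2 points).
  x = 1: rhs = 20, matching y values: none (0 points).
  x = 2: rhs = 15, matching y values: none (0 points).
  x = 3: rhs = 22, matching y values: none (0 points).
  x = 4: rhs = 1, matching y values: 1, 22 (2 points).
  x = 5: rhs = 4, matching y values: 2, 21 (2 points).
  x = 6: rhs = 14, matching y values: none (0 points).
  x = 7: rhs = 14, matching y values: none (0 points).
  x = 8: rhs = 10, matching y values: none (0 points).
  x = 9: rhs = 8, matching y values: 10, 13 (2 points).
  x = 10: rhs = 14, matching y values: none (0 points).
  x = 11: rhs = 11, matching y values: none (0 points).
  x = 12: rhs = 5, matching y values: none (0 points).
  x = 13: rhs = 2, matching y values: 5, 18 (2 points).
  x = 14: rhs = 8, matching y values: 10, 13 (2 points).
  x = 15: rhs = 6, matching y values: 11, 12 (2 points).
  x = 16: rhs = 2, matching y values: 5, 18 (2 points).
  x = 17: rhs = 2, matching y values: 5, 18 (2 points).
  x = 18: rhs = 12, matching y values: 9, 14 (2 points).
  x = 19: rhs = 15, matching y values: none (0 points).
  x = 20: rhs = 17, matching y values: none (0 points).
  x = 21: rhs = 1, matching y values: 1, 22 (2 points).
  x = 22: rhs = 19, matching y values: none (0 points).
Total affine count: 22.
Full point count |E(F_23)| = 22 + 1 = 23.
Hasse bound: |23 − (23+1)| = |-1| = 1 ≤ 2√23 ≈ 9.5917 ✓.


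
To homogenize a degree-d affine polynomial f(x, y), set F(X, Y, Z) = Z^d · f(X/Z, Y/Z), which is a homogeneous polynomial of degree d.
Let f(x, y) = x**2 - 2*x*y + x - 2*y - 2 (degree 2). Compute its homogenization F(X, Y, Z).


F(X, Y, Z) = X**2 - 2*X*Y + X*Z - 2*Y*Z - 2*Z**2

deg(f) = 2.
Substitute x = X/Z, y = Y/Z into f, then multiply by Z^2.
  monomial 1·x^2·y^0 ↦ 1·X^2·Y^0·Z^0.
  monomial -2·x^1·y^1 ↦ -2·X^1·Y^1·Z^0.
  monomial 1·x^1·y^0 ↦ 1·X^1·Y^0·Z^1.
  monomial -2·x^0·y^1 ↦ -2·X^0·Y^1·Z^1.
  monomial -2·x^0·y^0 ↦ -2·X^0·Y^0·Z^2.
Collecting: F(X, Y, Z) = X**2 - 2*X*Y + X*Z - 2*Y*Z - 2*Z**2.


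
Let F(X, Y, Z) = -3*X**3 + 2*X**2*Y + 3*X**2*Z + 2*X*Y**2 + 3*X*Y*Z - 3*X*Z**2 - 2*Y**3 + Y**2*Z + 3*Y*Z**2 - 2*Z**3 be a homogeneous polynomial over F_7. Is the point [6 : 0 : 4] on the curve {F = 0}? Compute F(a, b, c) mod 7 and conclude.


F(6,0,4) ≡ 5 (mod 7); P is NOT on the curve.

Evaluate F(6, 0, 4) term-by-term (mod 7).
  -3*X**3 ↦ -3·216·1·1 = -648
  2*X**2*Y ↦ 2·36·0·1 = 0
  3*X**2*Z ↦ 3·36·1·4 = 432
  2*X*Y**2 ↦ 2·6·0·1 = 0
  3*X*Y*Z ↦ 3·6·0·4 = 0
  -3*X*Z**2 ↦ -3·6·1·16 = -288
  -2*Y**3 ↦ -2·1·0·1 = 0
  Y**2*Z ↦ 1·1·0·4 = 0
  3*Y*Z**2 ↦ 3·1·0·16 = 0
  -2*Z**3 ↦ -2·1·1·64 = -128
Sum: F(6, 0, 4) = (-648) + (0) + (432) + (0) + (0) + (-288) + (0) + (0) + (0) + (-128) = -632.
Reducing mod 7: -632 ≡ 5 (mod 7).
Since F(a, b, c) ≡ 5 ≠ 0 (mod 7), P does NOT lie on the curve.


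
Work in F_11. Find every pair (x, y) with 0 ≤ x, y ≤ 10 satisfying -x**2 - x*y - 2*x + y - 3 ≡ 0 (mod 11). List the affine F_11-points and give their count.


Affine F_11-points: {(0, 3), (2, 0), (3, 2), (4, 2), (5, 7), (6, 3), (7, 0), (8, 7), (9, 1), (10, 1)}; count = 10.

For each of the 121 pairs (x, y) ∈ F_11², evaluate f(x, y) mod 11. Record the zeros.
  x = 0: [0↦8, 1↦9, 2↦10, 3↦0, 4↦1, 5↦2, 6↦3, 7↦4, 8↦5, 9↦6, 10↦7]  zeros at y ∈ {3}
  x = 1: [0↦5, 1↦5, 2↦5, 3↦5, 4↦5, 5↦5, 6↦5, 7↦5, 8↦5, 9↦5, 10↦5]  zeros at y ∈ ∅
  x = 2: [0↦0, 1↦10, 2↦9, 3↦8, 4↦7, 5↦6, 6↦5, 7↦4, 8↦3, 9↦2, 10↦1]  zeros at y ∈ {0}
  x = 3: [0↦4, 1↦2, 2↦0, 3↦9, 4↦7, 5↦5, 6↦3, 7↦1, 8↦10, 9↦8, 10↦6]  zeros at y ∈ {2}
  x = 4: [0↦6, 1↦3, 2↦0, 3↦8, 4↦5, 5↦2, 6↦10, 7↦7, 8↦4, 9↦1, 10↦9]  zeros at y ∈ {2}
  x = 5: [0↦6, 1↦2, 2↦9, 3↦5, 4↦1, 5↦8, 6↦4, 7↦0, 8↦7, 9↦3, 10↦10]  zeros at y ∈ {7}
  x = 6: [0↦4, 1↦10, 2↦5, 3↦0, 4↦6, 5↦1, 6↦7, 7↦2, 8↦8, 9↦3, 10↦9]  zeros at y ∈ {3}
  x = 7: [0↦0, 1↦5, 2↦10, 3↦4, 4↦9, 5↦3, 6↦8, 7↦2, 8↦7, 9↦1, 10↦6]  zeros at y ∈ {0}
  x = 8: [0↦5, 1↦9, 2↦2, 3↦6, 4↦10, 5↦3, 6↦7, 7↦0, 8↦4, 9↦8, 10↦1]  zeros at y ∈ {7}
  x = 9: [0↦8, 1↦0, 2↦3, 3↦6, 4↦9, 5↦1, 6↦4, 7↦7, 8↦10, 9↦2, 10↦5]  zeros at y ∈ {1}
  x = 10: [0↦9, 1↦0, 2↦2, 3↦4, 4↦6, 5↦8, 6↦10, 7↦1, 8↦3, 9↦5, 10↦7]  zeros at y ∈ {1}
Collecting zeros: affine points = {(0, 3), (2, 0), (3, 2), (4, 2), (5, 7), (6, 3), (7, 0), (8, 7), (9, 1), (10, 1)}.
Total count |C(F_11)_aff| = 10.


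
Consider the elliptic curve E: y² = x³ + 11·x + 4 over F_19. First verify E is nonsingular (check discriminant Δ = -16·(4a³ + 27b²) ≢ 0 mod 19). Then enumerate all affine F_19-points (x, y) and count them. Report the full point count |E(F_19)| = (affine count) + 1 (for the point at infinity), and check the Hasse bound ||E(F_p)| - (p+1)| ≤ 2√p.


Affine points = {(0, 2), (0, 17), (1, 4), (1, 15), (3, 8), (3, 11), (4, 6), (4, 13), (6, 1), (6, 18), (7, 5), (7, 14), (13, 8), (13, 11), (16, 1), (16, 18), (18, 7), (18, 12)}; affine count = 18; |E(F_19)| = 19.

Discriminant check: Δ ∝ 4a³ + 27b² = 4·11³ + 27·4² = 4·1331 + 27·16 ≡ 18 (mod 19). Nonzero ⇒ E is nonsingular.
For each x ∈ F_19, compute rhs = x³ + 11·x + 4 mod 19, then count y ∈ F_19 with y² ≡ rhs.
  x = 0: rhs = 4, matching y values: 2, 17 (2 points).
  x = 1: rhs = 16, matching y values: 4, 15 (2 points).
  x = 2: rhs = 15, matching y values: none (0 points).
  x = 3: rhs = 7, matching y values: 8, 11 (2 points).
  x = 4: rhs = 17, matching y values: 6, 13 (2 points).
  x = 5: rhs = 13, matching y values: none (0 points).
  x = 6: rhs = 1, matching y values: 1, 18 (2 points).
  x = 7: rhs = 6, matching y values: 5, 14 (2 points).
  x = 8: rhs = 15, matching y values: none (0 points).
  x = 9: rhs = 15, matching y values: none (0 points).
  x = 10: rhs = 12, matching y values: none (0 points).
  x = 11: rhs = 12, matching y values: none (0 points).
  x = 12: rhs = 2, matching y values: none (0 points).
  x = 13: rhs = 7, matching y values: 8, 11 (2 points).
  x = 14: rhs = 14, matching y values: none (0 points).
  x = 15: rhs = 10, matching y values: none (0 points).
  x = 16: rhs = 1, matching y values: 1, 18 (2 points).
  x = 17: rhs = 12, matching y values: none (0 points).
  x = 18: rhs = 11, matching y values: 7, 12 (2 points).
Total affine count: 18.
Full point count |E(F_19)| = 18 + 1 = 19.
Hasse bound: |19 − (19+1)| = |-1| = 1 ≤ 2√19 ≈ 8.7178 ✓.


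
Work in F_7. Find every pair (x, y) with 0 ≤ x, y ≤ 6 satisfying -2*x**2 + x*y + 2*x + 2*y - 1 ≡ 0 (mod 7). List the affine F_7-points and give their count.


Affine F_7-points: {(0, 4), (1, 5), (2, 3), (3, 4), (4, 3), (6, 5)}; count = 6.

For each of the 49 pairs (x, y) ∈ F_7², evaluate f(x, y) mod 7. Record the zeros.
  x = 0: [0↦6, 1↦1, 2↦3, 3↦5, 4↦0, 5↦2, 6↦4]  zeros at y ∈ {4}
  x = 1: [0↦6, 1↦2, 2↦5, 3↦1, 4↦4, 5↦0, 6↦3]  zeros at y ∈ {5}
  x = 2: [0↦2, 1↦6, 2↦3, 3↦0, 4↦4, 5↦1, 6↦5]  zeros at y ∈ {3}
  x = 3: [0↦1, 1↦6, 2↦4, 3↦2, 4↦0, 5↦5, 6↦3]  zeros at y ∈ {4}
  x = 4: [0↦3, 1↦2, 2↦1, 3↦0, 4↦6, 5↦5, 6↦4]  zeros at y ∈ {3}
  x = 5: [0↦1, 1↦1, 2↦1, 3↦1, 4↦1, 5↦1, 6↦1]  zeros at y ∈ ∅
  x = 6: [0↦2, 1↦3, 2↦4, 3↦5, 4↦6, 5↦0, 6↦1]  zeros at y ∈ {5}
Collecting zeros: affine points = {(0, 4), (1, 5), (2, 3), (3, 4), (4, 3), (6, 5)}.
Total count |C(F_7)_aff| = 6.


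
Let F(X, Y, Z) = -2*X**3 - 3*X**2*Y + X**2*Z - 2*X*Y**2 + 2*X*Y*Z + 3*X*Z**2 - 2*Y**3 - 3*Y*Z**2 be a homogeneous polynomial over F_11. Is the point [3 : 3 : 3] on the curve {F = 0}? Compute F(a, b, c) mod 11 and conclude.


F(3,3,3) ≡ 3 (mod 11); P is NOT on the curve.

Evaluate F(3, 3, 3) term-by-term (mod 11).
  -2*X**3 ↦ -2·27·1·1 = -54
  -3*X**2*Y ↦ -3·9·3·1 = -81
  X**2*Z ↦ 1·9·1·3 = 27
  -2*X*Y**2 ↦ -2·3·9·1 = -54
  2*X*Y*Z ↦ 2·3·3·3 = 54
  3*X*Z**2 ↦ 3·3·1·9 = 81
  -2*Y**3 ↦ -2·1·27·1 = -54
  -3*Y*Z**2 ↦ -3·1·3·9 = -81
Sum: F(3, 3, 3) = (-54) + (-81) + (27) + (-54) + (54) + (81) + (-54) + (-81) = -162.
Reducing mod 11: -162 ≡ 3 (mod 11).
Since F(a, b, c) ≡ 3 ≠ 0 (mod 11), P does NOT lie on the curve.


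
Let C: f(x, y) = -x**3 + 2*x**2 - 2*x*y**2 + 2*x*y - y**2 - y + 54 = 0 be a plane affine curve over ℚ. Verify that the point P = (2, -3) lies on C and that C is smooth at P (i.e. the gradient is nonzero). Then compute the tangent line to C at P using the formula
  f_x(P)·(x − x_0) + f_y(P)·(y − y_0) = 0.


Tangent line at P: -28*x + 33*y + 155 = 0.

Step 1: f(2, -3) = 0, so P lies on C.
Step 2: partial derivatives
  f_x(x, y) = -3*x**2 + 4*x - 2*y**2 + 2*y, f_y(x, y) = -4*x*y + 2*x - 2*y - 1.
  f_x(P) = -28, f_y(P) = 33 (gradient nonzero, so P is smooth).
Step 3: tangent line at P: -28·(x − 2) + 33·(y − -3) = 0.
Expanding: -28*x + 33*y + 155 = 0.


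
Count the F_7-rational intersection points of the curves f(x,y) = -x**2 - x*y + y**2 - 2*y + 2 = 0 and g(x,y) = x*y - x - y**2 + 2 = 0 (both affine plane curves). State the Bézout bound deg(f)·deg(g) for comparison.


Common zeros: {(4, 6)}; count = 1; Bézout bound = 4.

deg(f) = 2, deg(g) = 2, so Bézout bound = 4.
Scan x ∈ F_7. For each x, list the y ∈ F_7 with f(x, y) ≡ 0 and those with g(x, y) ≡ 0 (mod 7); the common zeros in that column are the intersection.
  x = 0: f ≡ 0 at y ∈ ∅; g ≡ 0 at y ∈ {3, 4}; common: ∅.
  x = 1: f ≡ 0 at y ∈ ∅; g ≡ 0 at y ∈ ∅; common: ∅.
  x = 2: f ≡ 0 at y ∈ ∅; g ≡ 0 at y ∈ {0, 2}; common: ∅.
  x = 3: f ≡ 0 at y ∈ {0, 5}; g ≡ 0 at y ∈ ∅; common: ∅.
  x = 4: f ≡ 0 at y ∈ {0, 6}; g ≡ 0 at y ∈ {5, 6}; common: {6}.
  x = 5: f ≡ 0 at y ∈ {3, 4}; g ≡ 0 at y ∈ ∅; common: ∅.
  x = 6: f ≡ 0 at y ∈ {3, 5}; g ≡ 0 at y ∈ ∅; common: ∅.
Collecting: common zeros = {(4, 6)}, so the count is 1.
Comparison with the Bézout bound: 1 ≤ 4 = deg(f)·deg(g), as expected for curves with no common component (the affine F_7-count falls short of the bound because intersections may lie at infinity, over extension fields, or carry multiplicity).


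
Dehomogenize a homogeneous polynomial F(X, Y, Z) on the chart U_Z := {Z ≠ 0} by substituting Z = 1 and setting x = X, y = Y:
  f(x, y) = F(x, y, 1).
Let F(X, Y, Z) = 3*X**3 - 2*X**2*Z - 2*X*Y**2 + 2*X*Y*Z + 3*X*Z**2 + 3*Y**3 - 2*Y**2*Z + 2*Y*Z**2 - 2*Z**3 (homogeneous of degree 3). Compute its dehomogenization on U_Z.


f(x, y) = 3*x**3 - 2*x**2 - 2*x*y**2 + 2*x*y + 3*x + 3*y**3 - 2*y**2 + 2*y - 2

On U_Z we set Z = 1. Each monomial c·X^i·Y^j·Z^k in F becomes c·x^i·y^j·1^k = c·x^i·y^j.
Substituting Z = 1: F(X, Y, 1) = 3*x**3 - 2*x**2 - 2*x*y**2 + 2*x*y + 3*x + 3*y**3 - 2*y**2 + 2*y - 2.
Note: deg(f) ≤ deg(F) = 3; strict inequality happens when F is divisible by Z (lost terms).


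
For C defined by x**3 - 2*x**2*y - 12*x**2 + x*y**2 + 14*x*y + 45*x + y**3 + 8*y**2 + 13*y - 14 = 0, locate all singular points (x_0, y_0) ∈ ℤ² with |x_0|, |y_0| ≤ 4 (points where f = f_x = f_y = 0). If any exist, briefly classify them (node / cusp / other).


Singular points: {(2, -3)}; classification: cusp.

Compute partial derivatives:
  f_x = 3*x**2 - 4*x*y - 24*x + y**2 + 14*y + 45.
  f_y = -2*x**2 + 2*x*y + 14*x + 3*y**2 + 16*y + 13.
Scan x_0 ∈ {−4, ..., 4}. For each x_0, f_y(x_0, y) is a polynomial in y; find its integer roots y ∈ {−4, ..., 4}, then test f_x and f at those candidates.
  x = -4: f_y(-4, y) = 3*y**2 + 8*y - 75; no integer root y with |y| ≤ 4.
  x = -3: f_y(-3, y) = 3*y**2 + 10*y - 47; no integer root y with |y| ≤ 4.
  x = -2: f_y(-2, y) = 3*y**2 + 12*y - 23; no integer root y with |y| ≤ 4.
  x = -1: f_y(-1, y) = 3*y**2 + 14*y - 3; no integer root y with |y| ≤ 4.
  x = 0: f_y(0, y) = 3*y**2 + 16*y + 13; vanishes at y ∈ {-1}. (0, -1): f_x = 32 ≠ 0.
  x = 1: f_y(1, y) = 3*y**2 + 18*y + 25; no integer root y with |y| ≤ 4.
  x = 2: f_y(2, y) = 3*y**2 + 20*y + 33; vanishes at y ∈ {-3}. (2, -3): f_x = 0, f = 0 — SINGULAR.
  x = 3: f_y(3, y) = 3*y**2 + 22*y + 37; no integer root y with |y| ≤ 4.
  x = 4: f_y(4, y) = 3*y**2 + 24*y + 37; no integer root y with |y| ≤ 4.
Only singular point on the grid: (2, -3).
Classify: substitute x = 2 + u, y = -3 + v and expand: f = u**3 - 2*u**2*v + u*v**2 + v**3 + v**2.
No constant or linear terms (consistent with a singular point). Quadratic part: v**2. Cubic part: u**3 - 2*u**2*v + u*v**2 + v**3.
The quadratic part v**2 is a perfect square, so there is a single (double) tangent line v = 0, i.e. y = -3. Restricting the cubic part to that line (v = 0) leaves u**3 ≠ 0, so f is not divisible by v and the branch is v² ≈ -u**3 to lowest order — this is a cusp.
Classification: cusp.


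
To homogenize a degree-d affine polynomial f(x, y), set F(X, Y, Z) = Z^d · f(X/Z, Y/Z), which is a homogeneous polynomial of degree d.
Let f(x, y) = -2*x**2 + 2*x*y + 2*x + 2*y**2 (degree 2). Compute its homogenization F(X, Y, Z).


F(X, Y, Z) = -2*X**2 + 2*X*Y + 2*X*Z + 2*Y**2

deg(f) = 2.
Substitute x = X/Z, y = Y/Z into f, then multiply by Z^2.
  monomial -2·x^2·y^0 ↦ -2·X^2·Y^0·Z^0.
  monomial 2·x^1·y^1 ↦ 2·X^1·Y^1·Z^0.
  monomial 2·x^1·y^0 ↦ 2·X^1·Y^0·Z^1.
  monomial 2·x^0·y^2 ↦ 2·X^0·Y^2·Z^0.
Collecting: F(X, Y, Z) = -2*X**2 + 2*X*Y + 2*X*Z + 2*Y**2.


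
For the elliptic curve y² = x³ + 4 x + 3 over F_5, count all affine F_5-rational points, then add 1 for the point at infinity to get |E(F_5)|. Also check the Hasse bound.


Affine points = {(2, 2), (2, 3)}; affine count = 2; |E(F_5)| = 3.

Discriminant check: Δ ∝ 4a³ + 27b² = 4·4³ + 27·3² = 4·64 + 27·9 ≡ 4 (mod 5). Nonzero ⇒ E is nonsingular.
For each x ∈ F_5, compute rhs = x³ + 4·x + 3 mod 5, then count y ∈ F_5 with y² ≡ rhs.
  x = 0: rhs = 3, matching y values: none (0 points).
  x = 1: rhs = 3, matching y values: none (0 points).
  x = 2: rhs = 4, matching y values: 2, 3 (2 points).
  x = 3: rhs = 2, matching y values: none (0 points).
  x = 4: rhs = 3, matching y values: none (0 points).
Total affine count: 2.
Full point count |E(F_5)| = 2 + 1 = 3.
Hasse bound: |3 − (5+1)| = |-3| = 3 ≤ 2√5 ≈ 4.4721 ✓.


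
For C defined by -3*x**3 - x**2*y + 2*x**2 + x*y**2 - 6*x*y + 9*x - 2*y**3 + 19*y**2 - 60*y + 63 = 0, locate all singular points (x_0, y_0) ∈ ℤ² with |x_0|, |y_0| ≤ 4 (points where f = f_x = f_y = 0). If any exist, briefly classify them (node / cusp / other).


Singular points: {(0, 3)}; classification: node.

Compute partial derivatives:
  f_x = -9*x**2 - 2*x*y + 4*x + y**2 - 6*y + 9.
  f_y = -x**2 + 2*x*y - 6*x - 6*y**2 + 38*y - 60.
Scan x_0 ∈ {−4, ..., 4}. For each x_0, f_y(x_0, y) is a polynomial in y; find its integer roots y ∈ {−4, ..., 4}, then test f_x and f at those candidates.
  x = -4: f_y(-4, y) = -6*y**2 + 30*y - 52; no integer root y with |y| ≤ 4.
  x = -3: f_y(-3, y) = -6*y**2 + 32*y - 51; no integer root y with |y| ≤ 4.
  x = -2: f_y(-2, y) = -6*y**2 + 34*y - 52; no integer root y with |y| ≤ 4.
  x = -1: f_y(-1, y) = -6*y**2 + 36*y - 55; no integer root y with |y| ≤ 4.
  x = 0: f_y(0, y) = -6*y**2 + 38*y - 60; vanishes at y ∈ {3}. (0, 3): f_x = 0, f = 0 — SINGULAR.
  x = 1: f_y(1, y) = -6*y**2 + 40*y - 67; no integer root y with |y| ≤ 4.
  x = 2: f_y(2, y) = -6*y**2 + 42*y - 76; no integer root y with |y| ≤ 4.
  x = 3: f_y(3, y) = -6*y**2 + 44*y - 87; no integer root y with |y| ≤ 4.
  x = 4: f_y(4, y) = -6*y**2 + 46*y - 100; no integer root y with |y| ≤ 4.
Only singular point on the grid: (0, 3).
Classify: substitute x = 0 + u, y = 3 + v and expand: f = -3*u**3 - u**2*v - u**2 + u*v**2 - 2*v**3 + v**2.
No constant or linear terms (consistent with a singular point). Quadratic part: -u**2 + v**2. Cubic part: -3*u**3 - u**2*v + u*v**2 - 2*v**3.
The quadratic part v**2 - u**2 = (v − u)(v + u) splits into two distinct linear factors, so there are two distinct tangent lines y − 3 = ±(x − 0) — this is a node (ordinary double point).
Classification: node.


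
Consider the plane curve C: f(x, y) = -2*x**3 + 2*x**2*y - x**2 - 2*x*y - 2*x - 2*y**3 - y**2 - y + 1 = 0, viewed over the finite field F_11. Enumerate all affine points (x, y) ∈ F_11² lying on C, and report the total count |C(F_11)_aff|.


Affine F_11-points: {(0, 6), (1, 8), (2, 3), (2, 6), (2, 7), (3, 2), (3, 7), (7, 0), (7, 7), (7, 9), (8, 4), (9, 6)}; count = 12.

For each of the 121 pairs (x, y) ∈ F_11², evaluate f(x, y) mod 11. Record the zeros.
  x = 0: [0↦1, 1↦8, 2↦1, 3↦1, 4↦7, 5↦7, 6↦0, 7↦7, 8↦5, 9↦4, 10↦3]  zeros at y ∈ {6}
  x = 1: [0↦7, 1↦3, 2↦7, 3↦7, 4↦2, 5↦2, 6↦6, 7↦2, 8↦0, 9↦10, 10↦9]  zeros at y ∈ {8}
  x = 2: [0↦10, 1↦10, 2↦7, 3↦0, 4↦10, 5↦3, 6↦0, 7↦0, 8↦2, 9↦5, 10↦8]  zeros at y ∈ {3, 6, 7}
  x = 3: [0↦9, 1↦6, 2↦0, 3↦1, 4↦8, 5↦9, 6↦3, 7↦0, 8↦10, 9↦10, 10↦10]  zeros at y ∈ {2, 7}
  x = 4: [0↦3, 1↦1, 2↦7, 3↦9, 4↦6, 5↦8, 6↦3, 7↦1, 8↦1, 9↦2, 10↦3]  zeros at y ∈ ∅
  x = 5: [0↦2, 1↦5, 2↦5, 3↦1, 4↦3, 5↦10, 6↦10, 7↦2, 8↦7, 9↦2, 10↦8]  zeros at y ∈ ∅
  x = 6: [0↦5, 1↦6, 2↦4, 3↦9, 4↦9, 5↦3, 6↦1, 7↦2, 8↦5, 9↦9, 10↦2]  zeros at y ∈ ∅
  x = 7: [0↦0, 1↦3, 2↦3, 3↦10, 4↦1, 5↦8, 6↦8, 7↦0, 8↦5, 9↦0, 10↦6]  zeros at y ∈ {0, 7, 9}
  x = 8: [0↦8, 1↦6, 2↦1, 3↦3, 4↦0, 5↦2, 6↦8, 7↦6, 8↦6, 9↦7, 10↦8]  zeros at y ∈ {4}
  x = 9: [0↦6, 1↦3, 2↦8, 3↦9, 4↦5, 5↦6, 6↦0, 7↦8, 8↦7, 9↦7, 10↦7]  zeros at y ∈ {6}
  x = 10: [0↦4, 1↦4, 2↦1, 3↦5, 4↦4, 5↦8, 6↦5, 7↦5, 8↦7, 9↦10, 10↦2]  zeros at y ∈ ∅
Collecting zeros: affine points = {(0, 6), (1, 8), (2, 3), (2, 6), (2, 7), (3, 2), (3, 7), (7, 0), (7, 7), (7, 9), (8, 4), (9, 6)}.
Total count |C(F_11)_aff| = 12.


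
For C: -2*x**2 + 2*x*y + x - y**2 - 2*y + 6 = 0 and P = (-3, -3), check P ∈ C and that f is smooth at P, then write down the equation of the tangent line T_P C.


Tangent line at P: 7*x - 2*y + 15 = 0.

Step 1: f(-3, -3) = 0, so P lies on C.
Step 2: partial derivatives
  f_x(x, y) = -4*x + 2*y + 1, f_y(x, y) = 2*x - 2*y - 2.
  f_x(P) = 7, f_y(P) = -2 (gradient nonzero, so P is smooth).
Step 3: tangent line at P: 7·(x − -3) + -2·(y − -3) = 0.
Expanding: 7*x - 2*y + 15 = 0.


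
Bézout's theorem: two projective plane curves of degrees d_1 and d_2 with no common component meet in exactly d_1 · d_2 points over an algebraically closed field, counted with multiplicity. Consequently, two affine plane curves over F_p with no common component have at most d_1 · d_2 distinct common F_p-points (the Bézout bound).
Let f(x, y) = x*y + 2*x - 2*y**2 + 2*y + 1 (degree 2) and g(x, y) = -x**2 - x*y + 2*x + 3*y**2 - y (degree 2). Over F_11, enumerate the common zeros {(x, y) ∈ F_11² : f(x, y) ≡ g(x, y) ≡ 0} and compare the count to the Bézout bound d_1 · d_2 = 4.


Common zeros: ∅; count = 0; Bézout bound = 4.

deg(f) = 2, deg(g) = 2, so Bézout bound = 4.
Scan x ∈ F_11. For each x, list the y ∈ F_11 with f(x, y) ≡ 0 and those with g(x, y) ≡ 0 (mod 11); the common zeros in that column are the intersection.
  x = 0: f ≡ 0 at y ∈ {3, 9}; g ≡ 0 at y ∈ {0, 4}; common: ∅.
  x = 1: f ≡ 0 at y ∈ {9}; g ≡ 0 at y ∈ {3, 5}; common: ∅.
  x = 2: f ≡ 0 at y ∈ {4, 9}; g ≡ 0 at y ∈ {0, 1}; common: ∅.
  x = 3: f ≡ 0 at y ∈ {9, 10}; g ≡ 0 at y ∈ ∅; common: ∅.
  x = 4: f ≡ 0 at y ∈ {5, 9}; g ≡ 0 at y ∈ {10}; common: ∅.
  x = 5: f ≡ 0 at y ∈ {0, 9}; g ≡ 0 at y ∈ ∅; common: ∅.
  x = 6: f ≡ 0 at y ∈ {6, 9}; g ≡ 0 at y ∈ ∅; common: ∅.
  x = 7: f ≡ 0 at y ∈ {1, 9}; g ≡ 0 at y ∈ {5}; common: ∅.
  x = 8: f ≡ 0 at y ∈ {7, 9}; g ≡ 0 at y ∈ ∅; common: ∅.
  x = 9: f ≡ 0 at y ∈ {2, 9}; g ≡ 0 at y ∈ {3, 4}; common: ∅.
  x = 10: f ≡ 0 at y ∈ {8, 9}; g ≡ 0 at y ∈ {1, 10}; common: ∅.
Collecting: common zeros = ∅, so the count is 0.
Comparison with the Bézout bound: 0 ≤ 4 = deg(f)·deg(g), as expected for curves with no common component (the affine F_11-count falls short of the bound because intersections may lie at infinity, over extension fields, or carry multiplicity).


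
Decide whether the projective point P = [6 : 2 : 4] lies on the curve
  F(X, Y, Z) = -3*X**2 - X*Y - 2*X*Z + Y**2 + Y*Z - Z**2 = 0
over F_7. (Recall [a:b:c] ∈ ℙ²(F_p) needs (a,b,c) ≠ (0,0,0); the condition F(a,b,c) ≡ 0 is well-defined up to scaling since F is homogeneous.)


F(6,2,4) ≡ 3 (mod 7); P is NOT on the curve.

Evaluate F(6, 2, 4) term-by-term (mod 7).
  -3*X**2 ↦ -3·36·1·1 = -108
  -X*Y ↦ -1·6·2·1 = -12
  -2*X*Z ↦ -2·6·1·4 = -48
  Y**2 ↦ 1·1·4·1 = 4
  Y*Z ↦ 1·1·2·4 = 8
  -Z**2 ↦ -1·1·1·16 = -16
Sum: F(6, 2, 4) = (-108) + (-12) + (-48) + (4) + (8) + (-16) = -172.
Reducing mod 7: -172 ≡ 3 (mod 7).
Since F(a, b, c) ≡ 3 ≠ 0 (mod 7), P does NOT lie on the curve.


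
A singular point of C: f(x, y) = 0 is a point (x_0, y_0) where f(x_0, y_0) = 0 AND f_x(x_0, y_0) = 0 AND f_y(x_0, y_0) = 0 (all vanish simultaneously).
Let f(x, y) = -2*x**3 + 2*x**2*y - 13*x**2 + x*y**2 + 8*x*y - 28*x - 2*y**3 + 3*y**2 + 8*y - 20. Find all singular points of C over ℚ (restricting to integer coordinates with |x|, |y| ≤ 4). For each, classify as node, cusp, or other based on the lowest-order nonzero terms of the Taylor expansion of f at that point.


Singular points: {(-2, 0)}; classification: node.

Compute partial derivatives:
  f_x = -6*x**2 + 4*x*y - 26*x + y**2 + 8*y - 28.
  f_y = 2*x**2 + 2*x*y + 8*x - 6*y**2 + 6*y + 8.
Scan x_0 ∈ {−4, ..., 4}. For each x_0, f_y(x_0, y) is a polynomial in y; find its integer roots y ∈ {−4, ..., 4}, then test f_x and f at those candidates.
  x = -4: f_y(-4, y) = -6*y**2 - 2*y + 8; vanishes at y ∈ {1}. (-4, 1): f_x = -27 ≠ 0.
  x = -3: f_y(-3, y) = 2 - 6*y**2; no integer root y with |y| ≤ 4.
  x = -2: f_y(-2, y) = -6*y**2 + 2*y; vanishes at y ∈ {0}. (-2, 0): f_x = 0, f = 0 — SINGULAR.
  x = -1: f_y(-1, y) = -6*y**2 + 4*y + 2; vanishes at y ∈ {1}. (-1, 1): f_x = -3 ≠ 0.
  x = 0: f_y(0, y) = -6*y**2 + 6*y + 8; no integer root y with |y| ≤ 4.
  x = 1: f_y(1, y) = -6*y**2 + 8*y + 18; no integer root y with |y| ≤ 4.
  x = 2: f_y(2, y) = -6*y**2 + 10*y + 32; no integer root y with |y| ≤ 4.
  x = 3: f_y(3, y) = -6*y**2 + 12*y + 50; no integer root y with |y| ≤ 4.
  x = 4: f_y(4, y) = -6*y**2 + 14*y + 72; no integer root y with |y| ≤ 4.
Only singular point on the grid: (-2, 0).
Classify: substitute x = -2 + u, y = 0 + v and expand: f = -2*u**3 + 2*u**2*v - u**2 + u*v**2 - 2*v**3 + v**2.
No constant or linear terms (consistent with a singular point). Quadratic part: -u**2 + v**2. Cubic part: -2*u**3 + 2*u**2*v + u*v**2 - 2*v**3.
The quadratic part v**2 - u**2 = (v − u)(v + u) splits into two distinct linear factors, so there are two distinct tangent lines y − 0 = ±(x − -2) — this is a node (ordinary double point).
Classification: node.


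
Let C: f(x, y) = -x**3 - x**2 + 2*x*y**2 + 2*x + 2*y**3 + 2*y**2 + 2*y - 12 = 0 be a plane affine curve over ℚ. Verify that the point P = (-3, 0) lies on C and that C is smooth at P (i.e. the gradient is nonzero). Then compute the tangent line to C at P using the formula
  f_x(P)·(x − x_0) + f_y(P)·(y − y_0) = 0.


Tangent line at P: -19*x + 2*y - 57 = 0.

Step 1: f(-3, 0) = 0, so P lies on C.
Step 2: partial derivatives
  f_x(x, y) = -3*x**2 - 2*x + 2*y**2 + 2, f_y(x, y) = 4*x*y + 6*y**2 + 4*y + 2.
  f_x(P) = -19, f_y(P) = 2 (gradient nonzero, so P is smooth).
Step 3: tangent line at P: -19·(x − -3) + 2·(y − 0) = 0.
Expanding: -19*x + 2*y - 57 = 0.


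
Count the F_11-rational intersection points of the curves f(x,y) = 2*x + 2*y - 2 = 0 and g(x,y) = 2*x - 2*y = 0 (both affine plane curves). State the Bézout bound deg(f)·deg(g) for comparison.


Common zeros: {(6, 6)}; count = 1; Bézout bound = 1.

deg(f) = 1, deg(g) = 1, so Bézout bound = 1.
Scan x ∈ F_11. For each x, list the y ∈ F_11 with f(x, y) ≡ 0 and those with g(x, y) ≡ 0 (mod 11); the common zeros in that column are the intersection.
  x = 0: f ≡ 0 at y ∈ {1}; g ≡ 0 at y ∈ {0}; common: ∅.
  x = 1: f ≡ 0 at y ∈ {0}; g ≡ 0 at y ∈ {1}; common: ∅.
  x = 2: f ≡ 0 at y ∈ {10}; g ≡ 0 at y ∈ {2}; common: ∅.
  x = 3: f ≡ 0 at y ∈ {9}; g ≡ 0 at y ∈ {3}; common: ∅.
  x = 4: f ≡ 0 at y ∈ {8}; g ≡ 0 at y ∈ {4}; common: ∅.
  x = 5: f ≡ 0 at y ∈ {7}; g ≡ 0 at y ∈ {5}; common: ∅.
  x = 6: f ≡ 0 at y ∈ {6}; g ≡ 0 at y ∈ {6}; common: {6}.
  x = 7: f ≡ 0 at y ∈ {5}; g ≡ 0 at y ∈ {7}; common: ∅.
  x = 8: f ≡ 0 at y ∈ {4}; g ≡ 0 at y ∈ {8}; common: ∅.
  x = 9: f ≡ 0 at y ∈ {3}; g ≡ 0 at y ∈ {9}; common: ∅.
  x = 10: f ≡ 0 at y ∈ {2}; g ≡ 0 at y ∈ {10}; common: ∅.
Collecting: common zeros = {(6, 6)}, so the count is 1.
Comparison with the Bézout bound: 1 ≤ 1 = deg(f)·deg(g), as expected for curves with no common component (the bound is attained).


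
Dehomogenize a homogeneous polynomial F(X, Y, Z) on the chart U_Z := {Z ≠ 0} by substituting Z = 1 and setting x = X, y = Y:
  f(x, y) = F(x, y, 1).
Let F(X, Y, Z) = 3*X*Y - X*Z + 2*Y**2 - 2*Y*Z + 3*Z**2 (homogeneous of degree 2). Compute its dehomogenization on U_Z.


f(x, y) = 3*x*y - x + 2*y**2 - 2*y + 3

On U_Z we set Z = 1. Each monomial c·X^i·Y^j·Z^k in F becomes c·x^i·y^j·1^k = c·x^i·y^j.
Substituting Z = 1: F(X, Y, 1) = 3*x*y - x + 2*y**2 - 2*y + 3.
Note: deg(f) ≤ deg(F) = 2; strict inequality happens when F is divisible by Z (lost terms).


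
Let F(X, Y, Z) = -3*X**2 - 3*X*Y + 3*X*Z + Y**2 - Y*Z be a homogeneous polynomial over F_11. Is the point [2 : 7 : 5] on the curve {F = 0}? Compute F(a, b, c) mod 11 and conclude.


F(2,7,5) ≡ 1 (mod 11); P is NOT on the curve.

Evaluate F(2, 7, 5) term-by-term (mod 11).
  -3*X**2 ↦ -3·4·1·1 = -12
  -3*X*Y ↦ -3·2·7·1 = -42
  3*X*Z ↦ 3·2·1·5 = 30
  Y**2 ↦ 1·1·49·1 = 49
  -Y*Z ↦ -1·1·7·5 = -35
Sum: F(2, 7, 5) = (-12) + (-42) + (30) + (49) + (-35) = -10.
Reducing mod 11: -10 ≡ 1 (mod 11).
Since F(a, b, c) ≡ 1 ≠ 0 (mod 11), P does NOT lie on the curve.


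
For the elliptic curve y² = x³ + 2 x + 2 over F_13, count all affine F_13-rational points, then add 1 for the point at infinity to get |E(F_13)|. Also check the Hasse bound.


Affine points = {(2, 1), (2, 12), (3, 3), (3, 10), (4, 3), (4, 10), (6, 3), (6, 10), (8, 6), (8, 7), (11, 4), (11, 9), (12, 5), (12, 8)}; affine count = 14; |E(F_13)| = 15.

Discriminant check: Δ ∝ 4a³ + 27b² = 4·2³ + 27·2² = 4·8 + 27·4 ≡ 10 (mod 13). Nonzero ⇒ E is nonsingular.
For each x ∈ F_13, compute rhs = x³ + 2·x + 2 mod 13, then count y ∈ F_13 with y² ≡ rhs.
  x = 0: rhs = 2, matching y values: none (0 points).
  x = 1: rhs = 5, matching y values: none (0 points).
  x = 2: rhs = 1, matching y values: 1, 12 (2 points).
  x = 3: rhs = 9, matching y values: 3, 10 (2 points).
  x = 4: rhs = 9, matching y values: 3, 10 (2 points).
  x = 5: rhs = 7, matching y values: none (0 points).
  x = 6: rhs = 9, matching y values: 3, 10 (2 points).
  x = 7: rhs = 8, matching y values: none (0 points).
  x = 8: rhs = 10, matching y values: 6, 7 (2 points).
  x = 9: rhs = 8, matching y values: none (0 points).
  x = 10: rhs = 8, matching y values: none (0 points).
  x = 11: rhs = 3, matching y values: 4, 9 (2 points).
  x = 12: rhs = 12, matching y values: 5, 8 (2 points).
Total affine count: 14.
Full point count |E(F_13)| = 14 + 1 = 15.
Hasse bound: |15 − (13+1)| = |1| = 1 ≤ 2√13 ≈ 7.2111 ✓.


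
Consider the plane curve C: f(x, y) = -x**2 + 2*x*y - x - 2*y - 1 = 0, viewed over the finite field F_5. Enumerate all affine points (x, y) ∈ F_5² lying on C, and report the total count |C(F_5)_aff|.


Affine F_5-points: {(0, 2), (2, 1), (3, 2), (4, 1)}; count = 4.

For each of the 25 pairs (x, y) ∈ F_5², evaluate f(x, y) mod 5. Record the zeros.
  x = 0: [0↦4, 1↦2, 2↦0, 3↦3, 4↦1]  zeros at y ∈ {2}
  x = 1: [0↦2, 1↦2, 2↦2, 3↦2, 4↦2]  zeros at y ∈ ∅
  x = 2: [0↦3, 1↦0, 2↦2, 3↦4, 4↦1]  zeros at y ∈ {1}
  x = 3: [0↦2, 1↦1, 2↦0, 3↦4, 4↦3]  zeros at y ∈ {2}
  x = 4: [0↦4, 1↦0, 2↦1, 3↦2, 4↦3]  zeros at y ∈ {1}
Collecting zeros: affine points = {(0, 2), (2, 1), (3, 2), (4, 1)}.
Total count |C(F_5)_aff| = 4.


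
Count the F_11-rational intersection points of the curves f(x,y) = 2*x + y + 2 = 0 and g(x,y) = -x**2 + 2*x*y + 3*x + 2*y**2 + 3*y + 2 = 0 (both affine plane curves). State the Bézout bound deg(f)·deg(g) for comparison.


Common zeros: {(4, 1)}; count = 1; Bézout bound = 2.

deg(f) = 1, deg(g) = 2, so Bézout bound = 2.
Scan x ∈ F_11. For each x, list the y ∈ F_11 with f(x, y) ≡ 0 and those with g(x, y) ≡ 0 (mod 11); the common zeros in that column are the intersection.
  x = 0: f ≡ 0 at y ∈ {9}; g ≡ 0 at y ∈ {7, 8}; common: ∅.
  x = 1: f ≡ 0 at y ∈ {7}; g ≡ 0 at y ∈ {1, 2}; common: ∅.
  x = 2: f ≡ 0 at y ∈ {5}; g ≡ 0 at y ∈ ∅; common: ∅.
  x = 3: f ≡ 0 at y ∈ {3}; g ≡ 0 at y ∈ ∅; common: ∅.
  x = 4: f ≡ 0 at y ∈ {1}; g ≡ 0 at y ∈ {1, 10}; common: {1}.
  x = 5: f ≡ 0 at y ∈ {10}; g ≡ 0 at y ∈ ∅; common: ∅.
  x = 6: f ≡ 0 at y ∈ {8}; g ≡ 0 at y ∈ {2, 7}; common: ∅.
  x = 7: f ≡ 0 at y ∈ {6}; g ≡ 0 at y ∈ ∅; common: ∅.
  x = 8: f ≡ 0 at y ∈ {4}; g ≡ 0 at y ∈ {8, 10}; common: ∅.
  x = 9: f ≡ 0 at y ∈ {2}; g ≡ 0 at y ∈ ∅; common: ∅.
  x = 10: f ≡ 0 at y ∈ {0}; g ≡ 0 at y ∈ ∅; common: ∅.
Collecting: common zeros = {(4, 1)}, so the count is 1.
Comparison with the Bézout bound: 1 ≤ 2 = deg(f)·deg(g), as expected for curves with no common component (the affine F_11-count falls short of the bound because intersections may lie at infinity, over extension fields, or carry multiplicity).


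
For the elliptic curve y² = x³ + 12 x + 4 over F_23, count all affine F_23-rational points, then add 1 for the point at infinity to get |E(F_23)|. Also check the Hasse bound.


Affine points = {(0, 2), (0, 21), (2, 6), (2, 17), (4, 1), (4, 22), (6, 4), (6, 19), (9, 6), (9, 17), (11, 8), (11, 15), (12, 6), (12, 17), (14, 8), (14, 15), (18, 7), (18, 16), (21, 8), (21, 15)}; affine count = 20; |E(F_23)| = 21.

Discriminant check: Δ ∝ 4a³ + 27b² = 4·12³ + 27·4² = 4·1728 + 27·16 ≡ 7 (mod 23). Nonzero ⇒ E is nonsingular.
For each x ∈ F_23, compute rhs = x³ + 12·x + 4 mod 23, then count y ∈ F_23 with y² ≡ rhs.
  x = 0: rhs = 4, matching y values: 2, 21 (2 points).
  x = 1: rhs = 17, matching y values: none (0 points).
  x = 2: rhs = 13, matching y values: 6, 17 (2 points).
  x = 3: rhs = 21, matching y values: none (0 points).
  x = 4: rhs = 1, matching y values: 1, 22 (2 points).
  x = 5: rhs = 5, matching y values: none (0 points).
  x = 6: rhs = 16, matching y values: 4, 19 (2 points).
  x = 7: rhs = 17, matching y values: none (0 points).
  x = 8: rhs = 14, matching y values: none (0 points).
  x = 9: rhs = 13, matching y values: 6, 17 (2 points).
  x = 10: rhs = 20, matching y values: none (0 points).
  x = 11: rhs = 18, matching y values: 8, 15 (2 points).
  x = 12: rhs = 13, matching y values: 6, 17 (2 points).
  x = 13: rhs = 11, matching y values: none (0 points).
  x = 14: rhs = 18, matching y values: 8, 15 (2 points).
  x = 15: rhs = 17, matching y values: none (0 points).
  x = 16: rhs = 14, matching y values: none (0 points).
  x = 17: rhs = 15, matching y values: none (0 points).
  x = 18: rhs = 3, matching y values: 7, 16 (2 points).
  x = 19: rhs = 7, matching y values: none (0 points).
  x = 20: rhs = 10, matching y values: none (0 points).
  x = 21: rhs = 18, matching y values: 8, 15 (2 points).
  x = 22: rhs = 14, matching y values: none (0 points).
Total affine count: 20.
Full point count |E(F_23)| = 20 + 1 = 21.
Hasse bound: |21 − (23+1)| = |-3| = 3 ≤ 2√23 ≈ 9.5917 ✓.


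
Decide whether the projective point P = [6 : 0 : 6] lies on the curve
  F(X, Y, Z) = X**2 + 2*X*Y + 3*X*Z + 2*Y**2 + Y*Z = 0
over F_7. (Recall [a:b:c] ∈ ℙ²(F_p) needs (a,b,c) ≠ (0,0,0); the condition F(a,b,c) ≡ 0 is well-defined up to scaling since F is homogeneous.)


F(6,0,6) ≡ 4 (mod 7); P is NOT on the curve.

Evaluate F(6, 0, 6) term-by-term (mod 7).
  X**2 ↦ 1·36·1·1 = 36
  2*X*Y ↦ 2·6·0·1 = 0
  3*X*Z ↦ 3·6·1·6 = 108
  2*Y**2 ↦ 2·1·0·1 = 0
  Y*Z ↦ 1·1·0·6 = 0
Sum: F(6, 0, 6) = (36) + (0) + (108) + (0) + (0) = 144.
Reducing mod 7: 144 ≡ 4 (mod 7).
Since F(a, b, c) ≡ 4 ≠ 0 (mod 7), P does NOT lie on the curve.


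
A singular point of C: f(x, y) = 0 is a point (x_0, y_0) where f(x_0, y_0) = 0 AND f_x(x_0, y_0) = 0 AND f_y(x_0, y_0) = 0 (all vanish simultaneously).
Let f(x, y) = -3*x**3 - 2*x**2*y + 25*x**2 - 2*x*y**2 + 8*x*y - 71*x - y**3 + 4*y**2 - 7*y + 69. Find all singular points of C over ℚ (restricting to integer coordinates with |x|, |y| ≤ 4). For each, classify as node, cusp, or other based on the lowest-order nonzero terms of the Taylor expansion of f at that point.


Singular points: {(3, -1)}; classification: cusp.

Compute partial derivatives:
  f_x = -9*x**2 - 4*x*y + 50*x - 2*y**2 + 8*y - 71.
  f_y = -2*x**2 - 4*x*y + 8*x - 3*y**2 + 8*y - 7.
Scan x_0 ∈ {−4, ..., 4}. For each x_0, f_y(x_0, y) is a polynomial in y; find its integer roots y ∈ {−4, ..., 4}, then test f_x and f at those candidates.
  x = -4: f_y(-4, y) = -3*y**2 + 24*y - 71; no integer root y with |y| ≤ 4.
  x = -3: f_y(-3, y) = -3*y**2 + 20*y - 49; no integer root y with |y| ≤ 4.
  x = -2: f_y(-2, y) = -3*y**2 + 16*y - 31; no integer root y with |y| ≤ 4.
  x = -1: f_y(-1, y) = -3*y**2 + 12*y - 17; no integer root y with |y| ≤ 4.
  x = 0: f_y(0, y) = -3*y**2 + 8*y - 7; no integer root y with |y| ≤ 4.
  x = 1: f_y(1, y) = -3*y**2 + 4*y - 1; vanishes at y ∈ {1}. (1, 1): f_x = -28 ≠ 0.
  x = 2: f_y(2, y) = 1 - 3*y**2; no integer root y with |y| ≤ 4.
  x = 3: f_y(3, y) = -3*y**2 - 4*y - 1; vanishes at y ∈ {-1}. (3, -1): f_x = 0, f = 0 — SINGULAR.
  x = 4: f_y(4, y) = -3*y**2 - 8*y - 7; no integer root y with |y| ≤ 4.
Only singular point on the grid: (3, -1).
Classify: substitute x = 3 + u, y = -1 + v and expand: f = -3*u**3 - 2*u**2*v - 2*u*v**2 - v**3 + v**2.
No constant or linear terms (consistent with a singular point). Quadratic part: v**2. Cubic part: -3*u**3 - 2*u**2*v - 2*u*v**2 - v**3.
The quadratic part v**2 is a perfect square, so there is a single (double) tangent line v = 0, i.e. y = -1. Restricting the cubic part to that line (v = 0) leaves -3*u**3 ≠ 0, so f is not divisible by v and the branch is v² ≈ 3*u**3 to lowest order — this is a cusp.
Classification: cusp.
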